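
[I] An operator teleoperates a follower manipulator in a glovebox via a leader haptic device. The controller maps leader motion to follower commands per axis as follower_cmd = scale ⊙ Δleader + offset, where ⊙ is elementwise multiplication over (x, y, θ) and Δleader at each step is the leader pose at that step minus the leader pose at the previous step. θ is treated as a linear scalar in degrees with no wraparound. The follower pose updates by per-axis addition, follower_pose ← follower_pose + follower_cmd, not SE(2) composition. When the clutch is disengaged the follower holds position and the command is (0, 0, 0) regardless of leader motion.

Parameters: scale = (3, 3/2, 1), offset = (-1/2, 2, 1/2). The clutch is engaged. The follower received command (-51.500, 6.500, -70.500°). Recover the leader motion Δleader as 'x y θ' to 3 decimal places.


axis x: (-51.500 − -1/2) / (3) = -17.000
axis y: (6.500 − 2) / (3/2) = 3.000
axis θ: (-70.500 − 1/2) / (1) = -71.000

-17.000 3.000 -71.000


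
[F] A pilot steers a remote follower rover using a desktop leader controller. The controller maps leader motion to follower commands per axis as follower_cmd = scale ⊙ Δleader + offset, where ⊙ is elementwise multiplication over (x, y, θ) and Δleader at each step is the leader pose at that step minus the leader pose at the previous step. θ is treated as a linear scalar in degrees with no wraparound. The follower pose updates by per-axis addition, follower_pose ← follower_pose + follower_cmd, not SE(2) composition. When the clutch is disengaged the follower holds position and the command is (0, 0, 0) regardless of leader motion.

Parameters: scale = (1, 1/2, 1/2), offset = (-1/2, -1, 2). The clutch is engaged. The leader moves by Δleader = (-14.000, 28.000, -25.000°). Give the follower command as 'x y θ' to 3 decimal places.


axis x: 1·-14.000 + -1/2 = -14.500
axis y: 1/2·28.000 + -1 = 13.000
axis θ: 1/2·-25.000 + 2 = -10.500

-14.500 13.000 -10.500


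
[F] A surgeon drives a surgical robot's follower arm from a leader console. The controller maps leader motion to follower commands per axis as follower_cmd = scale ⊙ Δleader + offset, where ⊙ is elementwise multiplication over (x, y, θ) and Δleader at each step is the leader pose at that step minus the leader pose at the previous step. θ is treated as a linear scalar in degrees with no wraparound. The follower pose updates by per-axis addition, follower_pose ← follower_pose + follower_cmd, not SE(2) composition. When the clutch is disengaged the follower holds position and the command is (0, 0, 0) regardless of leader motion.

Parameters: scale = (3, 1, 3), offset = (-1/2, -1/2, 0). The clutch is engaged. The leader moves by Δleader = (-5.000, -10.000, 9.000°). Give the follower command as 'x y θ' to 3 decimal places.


axis x: 3·-5.000 + -1/2 = -15.500
axis y: 1·-10.000 + -1/2 = -10.500
axis θ: 3·9.000 + 0 = 27.000

-15.500 -10.500 27.000


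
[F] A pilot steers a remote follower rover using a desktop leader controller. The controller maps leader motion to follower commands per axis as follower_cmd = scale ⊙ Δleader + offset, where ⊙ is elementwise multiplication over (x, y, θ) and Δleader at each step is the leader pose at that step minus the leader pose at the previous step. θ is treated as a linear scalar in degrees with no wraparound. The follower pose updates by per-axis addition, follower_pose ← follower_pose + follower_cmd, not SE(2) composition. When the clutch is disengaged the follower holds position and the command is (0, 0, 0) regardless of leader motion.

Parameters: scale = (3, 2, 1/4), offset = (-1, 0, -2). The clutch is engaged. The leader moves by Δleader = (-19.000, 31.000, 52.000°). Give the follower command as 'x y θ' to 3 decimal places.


-58.000 62.000 11.000

axis x: 3·-19.000 + -1 = -58.000
axis y: 2·31.000 + 0 = 62.000
axis θ: 1/4·52.000 + -2 = 11.000


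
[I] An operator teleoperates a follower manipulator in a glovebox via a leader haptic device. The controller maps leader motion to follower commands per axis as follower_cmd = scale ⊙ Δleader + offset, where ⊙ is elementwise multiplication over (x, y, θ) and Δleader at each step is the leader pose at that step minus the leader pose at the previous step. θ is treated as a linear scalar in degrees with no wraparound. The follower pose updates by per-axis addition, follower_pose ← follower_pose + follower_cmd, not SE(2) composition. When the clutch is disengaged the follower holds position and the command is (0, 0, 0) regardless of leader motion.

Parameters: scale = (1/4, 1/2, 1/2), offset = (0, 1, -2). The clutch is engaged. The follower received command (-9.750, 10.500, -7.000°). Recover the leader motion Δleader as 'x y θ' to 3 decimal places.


-39.000 19.000 -10.000

axis x: (-9.750 − 0) / (1/4) = -39.000
axis y: (10.500 − 1) / (1/2) = 19.000
axis θ: (-7.000 − -2) / (1/2) = -10.000


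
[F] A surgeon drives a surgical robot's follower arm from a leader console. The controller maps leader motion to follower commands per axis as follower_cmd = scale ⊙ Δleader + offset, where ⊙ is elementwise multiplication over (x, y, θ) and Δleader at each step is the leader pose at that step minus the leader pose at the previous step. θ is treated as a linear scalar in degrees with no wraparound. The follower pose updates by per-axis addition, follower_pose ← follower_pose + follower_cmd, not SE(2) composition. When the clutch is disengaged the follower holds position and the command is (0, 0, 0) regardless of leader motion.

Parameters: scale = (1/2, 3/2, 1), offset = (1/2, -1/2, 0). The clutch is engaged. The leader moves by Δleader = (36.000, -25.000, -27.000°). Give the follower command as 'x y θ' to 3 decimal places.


axis x: 1/2·36.000 + 1/2 = 18.500
axis y: 3/2·-25.000 + -1/2 = -38.000
axis θ: 1·-27.000 + 0 = -27.000

18.500 -38.000 -27.000


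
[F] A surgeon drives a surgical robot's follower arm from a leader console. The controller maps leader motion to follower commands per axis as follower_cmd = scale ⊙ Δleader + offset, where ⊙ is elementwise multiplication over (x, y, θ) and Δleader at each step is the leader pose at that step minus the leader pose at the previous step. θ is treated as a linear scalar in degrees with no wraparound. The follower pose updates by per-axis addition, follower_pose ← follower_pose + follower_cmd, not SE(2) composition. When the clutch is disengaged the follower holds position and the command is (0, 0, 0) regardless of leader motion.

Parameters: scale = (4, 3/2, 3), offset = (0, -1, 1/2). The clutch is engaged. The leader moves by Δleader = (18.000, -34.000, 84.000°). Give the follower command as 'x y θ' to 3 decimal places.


axis x: 4·18.000 + 0 = 72.000
axis y: 3/2·-34.000 + -1 = -52.000
axis θ: 3·84.000 + 1/2 = 252.500

72.000 -52.000 252.500


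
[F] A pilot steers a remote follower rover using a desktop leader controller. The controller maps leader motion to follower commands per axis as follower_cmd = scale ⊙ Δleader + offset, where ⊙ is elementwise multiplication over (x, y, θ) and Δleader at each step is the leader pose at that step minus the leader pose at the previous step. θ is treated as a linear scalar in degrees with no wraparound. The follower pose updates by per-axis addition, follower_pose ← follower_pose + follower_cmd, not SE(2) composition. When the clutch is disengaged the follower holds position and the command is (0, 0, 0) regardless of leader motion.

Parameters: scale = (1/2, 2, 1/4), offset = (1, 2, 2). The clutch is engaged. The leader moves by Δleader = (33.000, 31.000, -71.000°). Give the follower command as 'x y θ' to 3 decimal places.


17.500 64.000 -15.750

axis x: 1/2·33.000 + 1 = 17.500
axis y: 2·31.000 + 2 = 64.000
axis θ: 1/4·-71.000 + 2 = -15.750


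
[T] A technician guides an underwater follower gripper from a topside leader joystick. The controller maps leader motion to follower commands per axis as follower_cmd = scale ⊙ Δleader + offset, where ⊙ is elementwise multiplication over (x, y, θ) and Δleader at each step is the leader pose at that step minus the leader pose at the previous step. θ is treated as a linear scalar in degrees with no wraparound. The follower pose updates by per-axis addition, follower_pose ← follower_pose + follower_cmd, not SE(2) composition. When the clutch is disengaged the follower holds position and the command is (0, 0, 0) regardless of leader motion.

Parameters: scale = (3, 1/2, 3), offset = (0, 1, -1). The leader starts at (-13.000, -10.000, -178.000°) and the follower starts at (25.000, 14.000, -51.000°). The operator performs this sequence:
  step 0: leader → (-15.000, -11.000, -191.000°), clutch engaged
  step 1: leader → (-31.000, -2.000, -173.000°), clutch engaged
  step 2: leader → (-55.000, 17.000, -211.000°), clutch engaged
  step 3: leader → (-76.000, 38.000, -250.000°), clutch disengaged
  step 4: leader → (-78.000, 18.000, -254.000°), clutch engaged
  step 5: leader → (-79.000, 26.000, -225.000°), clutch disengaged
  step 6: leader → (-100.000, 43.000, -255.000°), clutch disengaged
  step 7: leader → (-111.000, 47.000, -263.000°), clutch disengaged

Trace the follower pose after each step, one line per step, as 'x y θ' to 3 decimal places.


step 0: Δleader=(-2.000, -1.000, -13.000°), engaged; cmd=(-6.000, 0.500, -40.000°) → follower=(19.000, 14.500, -91.000°)
step 1: Δleader=(-16.000, 9.000, 18.000°), engaged; cmd=(-48.000, 5.500, 53.000°) → follower=(-29.000, 20.000, -38.000°)
step 2: Δleader=(-24.000, 19.000, -38.000°), engaged; cmd=(-72.000, 10.500, -115.000°) → follower=(-101.000, 30.500, -153.000°)
step 3: Δleader=(-21.000, 21.000, -39.000°), disengaged; cmd=(0,0,0) → follower holds at (-101.000, 30.500, -153.000°)
step 4: Δleader=(-2.000, -20.000, -4.000°), engaged; cmd=(-6.000, -9.000, -13.000°) → follower=(-107.000, 21.500, -166.000°)
step 5: Δleader=(-1.000, 8.000, 29.000°), disengaged; cmd=(0,0,0) → follower holds at (-107.000, 21.500, -166.000°)
step 6: Δleader=(-21.000, 17.000, -30.000°), disengaged; cmd=(0,0,0) → follower holds at (-107.000, 21.500, -166.000°)
step 7: Δleader=(-11.000, 4.000, -8.000°), disengaged; cmd=(0,0,0) → follower holds at (-107.000, 21.500, -166.000°)

19.000 14.500 -91.000
-29.000 20.000 -38.000
-101.000 30.500 -153.000
-101.000 30.500 -153.000
-107.000 21.500 -166.000
-107.000 21.500 -166.000
-107.000 21.500 -166.000
-107.000 21.500 -166.000


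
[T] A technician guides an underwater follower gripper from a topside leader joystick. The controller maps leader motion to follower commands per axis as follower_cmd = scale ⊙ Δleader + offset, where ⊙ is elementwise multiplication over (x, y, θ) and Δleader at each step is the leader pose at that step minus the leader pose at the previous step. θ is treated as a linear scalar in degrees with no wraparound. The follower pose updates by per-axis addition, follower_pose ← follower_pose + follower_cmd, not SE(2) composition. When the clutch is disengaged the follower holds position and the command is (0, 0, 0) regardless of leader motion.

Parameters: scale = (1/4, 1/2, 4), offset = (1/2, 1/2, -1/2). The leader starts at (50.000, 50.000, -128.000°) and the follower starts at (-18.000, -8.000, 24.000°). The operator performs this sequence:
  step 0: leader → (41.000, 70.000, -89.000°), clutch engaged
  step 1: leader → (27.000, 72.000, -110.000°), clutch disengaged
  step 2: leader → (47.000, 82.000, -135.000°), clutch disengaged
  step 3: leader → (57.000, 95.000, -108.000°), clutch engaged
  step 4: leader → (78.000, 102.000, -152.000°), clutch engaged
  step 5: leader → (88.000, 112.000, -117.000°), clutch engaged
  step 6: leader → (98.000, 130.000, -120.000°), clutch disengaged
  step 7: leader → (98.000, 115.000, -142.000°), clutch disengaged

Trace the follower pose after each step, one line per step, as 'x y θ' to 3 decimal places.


-19.750 2.500 179.500
-19.750 2.500 179.500
-19.750 2.500 179.500
-16.750 9.500 287.000
-11.000 13.500 110.500
-8.000 19.000 250.000
-8.000 19.000 250.000
-8.000 19.000 250.000

step 0: Δleader=(-9.000, 20.000, 39.000°), engaged; cmd=(-1.750, 10.500, 155.500°) → follower=(-19.750, 2.500, 179.500°)
step 1: Δleader=(-14.000, 2.000, -21.000°), disengaged; cmd=(0,0,0) → follower holds at (-19.750, 2.500, 179.500°)
step 2: Δleader=(20.000, 10.000, -25.000°), disengaged; cmd=(0,0,0) → follower holds at (-19.750, 2.500, 179.500°)
step 3: Δleader=(10.000, 13.000, 27.000°), engaged; cmd=(3.000, 7.000, 107.500°) → follower=(-16.750, 9.500, 287.000°)
step 4: Δleader=(21.000, 7.000, -44.000°), engaged; cmd=(5.750, 4.000, -176.500°) → follower=(-11.000, 13.500, 110.500°)
step 5: Δleader=(10.000, 10.000, 35.000°), engaged; cmd=(3.000, 5.500, 139.500°) → follower=(-8.000, 19.000, 250.000°)
step 6: Δleader=(10.000, 18.000, -3.000°), disengaged; cmd=(0,0,0) → follower holds at (-8.000, 19.000, 250.000°)
step 7: Δleader=(0.000, -15.000, -22.000°), disengaged; cmd=(0,0,0) → follower holds at (-8.000, 19.000, 250.000°)


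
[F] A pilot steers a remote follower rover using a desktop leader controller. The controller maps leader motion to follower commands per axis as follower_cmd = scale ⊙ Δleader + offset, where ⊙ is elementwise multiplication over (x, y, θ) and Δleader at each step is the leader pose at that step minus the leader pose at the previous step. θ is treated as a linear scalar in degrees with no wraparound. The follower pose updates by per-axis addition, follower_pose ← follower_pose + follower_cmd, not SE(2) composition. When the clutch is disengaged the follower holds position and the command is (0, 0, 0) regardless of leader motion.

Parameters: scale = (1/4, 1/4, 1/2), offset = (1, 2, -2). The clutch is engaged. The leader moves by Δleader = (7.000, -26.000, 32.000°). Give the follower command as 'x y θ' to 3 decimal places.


axis x: 1/4·7.000 + 1 = 2.750
axis y: 1/4·-26.000 + 2 = -4.500
axis θ: 1/2·32.000 + -2 = 14.000

2.750 -4.500 14.000


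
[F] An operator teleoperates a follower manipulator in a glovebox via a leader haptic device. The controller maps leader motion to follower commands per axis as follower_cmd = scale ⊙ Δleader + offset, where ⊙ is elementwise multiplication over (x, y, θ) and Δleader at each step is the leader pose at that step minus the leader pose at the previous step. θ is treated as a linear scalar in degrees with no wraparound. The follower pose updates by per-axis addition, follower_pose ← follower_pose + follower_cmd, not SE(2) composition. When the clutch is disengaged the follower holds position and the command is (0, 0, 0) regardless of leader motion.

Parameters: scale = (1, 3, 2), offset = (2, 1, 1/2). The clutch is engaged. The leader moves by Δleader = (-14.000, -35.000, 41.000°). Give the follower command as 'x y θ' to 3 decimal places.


axis x: 1·-14.000 + 2 = -12.000
axis y: 3·-35.000 + 1 = -104.000
axis θ: 2·41.000 + 1/2 = 82.500

-12.000 -104.000 82.500


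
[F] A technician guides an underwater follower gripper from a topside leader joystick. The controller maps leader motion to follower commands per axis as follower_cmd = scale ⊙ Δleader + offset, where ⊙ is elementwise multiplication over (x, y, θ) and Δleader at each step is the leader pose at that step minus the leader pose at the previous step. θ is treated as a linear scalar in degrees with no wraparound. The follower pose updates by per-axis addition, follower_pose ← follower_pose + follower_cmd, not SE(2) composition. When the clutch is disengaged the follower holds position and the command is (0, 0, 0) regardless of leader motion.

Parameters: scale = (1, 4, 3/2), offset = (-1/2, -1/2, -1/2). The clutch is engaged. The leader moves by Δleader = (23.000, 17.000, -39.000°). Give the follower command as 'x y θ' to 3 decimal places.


axis x: 1·23.000 + -1/2 = 22.500
axis y: 4·17.000 + -1/2 = 67.500
axis θ: 3/2·-39.000 + -1/2 = -59.000

22.500 67.500 -59.000


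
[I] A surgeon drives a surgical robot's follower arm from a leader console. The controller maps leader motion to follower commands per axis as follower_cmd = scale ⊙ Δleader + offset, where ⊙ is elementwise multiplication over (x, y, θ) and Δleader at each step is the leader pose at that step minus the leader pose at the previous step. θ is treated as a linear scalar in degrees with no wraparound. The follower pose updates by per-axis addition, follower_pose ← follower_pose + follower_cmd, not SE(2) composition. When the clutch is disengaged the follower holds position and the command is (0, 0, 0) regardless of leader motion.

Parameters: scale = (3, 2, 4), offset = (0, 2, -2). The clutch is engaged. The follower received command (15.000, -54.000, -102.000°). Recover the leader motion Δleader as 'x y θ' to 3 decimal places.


5.000 -28.000 -25.000

axis x: (15.000 − 0) / (3) = 5.000
axis y: (-54.000 − 2) / (2) = -28.000
axis θ: (-102.000 − -2) / (4) = -25.000


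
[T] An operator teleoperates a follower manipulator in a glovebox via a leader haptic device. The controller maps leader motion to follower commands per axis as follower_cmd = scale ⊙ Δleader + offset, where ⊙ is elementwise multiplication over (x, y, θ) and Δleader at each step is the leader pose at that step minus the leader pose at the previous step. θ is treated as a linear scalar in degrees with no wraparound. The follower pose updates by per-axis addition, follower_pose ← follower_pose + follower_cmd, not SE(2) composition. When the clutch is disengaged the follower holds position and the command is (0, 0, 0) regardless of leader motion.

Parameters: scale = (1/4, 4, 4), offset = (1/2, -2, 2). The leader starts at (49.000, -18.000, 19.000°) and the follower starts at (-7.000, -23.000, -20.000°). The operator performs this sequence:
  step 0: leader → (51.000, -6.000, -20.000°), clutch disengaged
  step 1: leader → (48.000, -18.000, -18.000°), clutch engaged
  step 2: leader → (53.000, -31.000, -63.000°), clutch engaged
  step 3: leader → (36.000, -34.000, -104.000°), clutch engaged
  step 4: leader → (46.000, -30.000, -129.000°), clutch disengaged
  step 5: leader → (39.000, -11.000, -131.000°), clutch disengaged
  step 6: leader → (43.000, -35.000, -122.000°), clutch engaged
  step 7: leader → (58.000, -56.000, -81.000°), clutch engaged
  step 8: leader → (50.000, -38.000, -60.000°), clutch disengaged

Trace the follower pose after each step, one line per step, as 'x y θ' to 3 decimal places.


-7.000 -23.000 -20.000
-7.250 -73.000 -10.000
-5.500 -127.000 -188.000
-9.250 -141.000 -350.000
-9.250 -141.000 -350.000
-9.250 -141.000 -350.000
-7.750 -239.000 -312.000
-3.500 -325.000 -146.000
-3.500 -325.000 -146.000

step 0: Δleader=(2.000, 12.000, -39.000°), disengaged; cmd=(0,0,0) → follower holds at (-7.000, -23.000, -20.000°)
step 1: Δleader=(-3.000, -12.000, 2.000°), engaged; cmd=(-0.250, -50.000, 10.000°) → follower=(-7.250, -73.000, -10.000°)
step 2: Δleader=(5.000, -13.000, -45.000°), engaged; cmd=(1.750, -54.000, -178.000°) → follower=(-5.500, -127.000, -188.000°)
step 3: Δleader=(-17.000, -3.000, -41.000°), engaged; cmd=(-3.750, -14.000, -162.000°) → follower=(-9.250, -141.000, -350.000°)
step 4: Δleader=(10.000, 4.000, -25.000°), disengaged; cmd=(0,0,0) → follower holds at (-9.250, -141.000, -350.000°)
step 5: Δleader=(-7.000, 19.000, -2.000°), disengaged; cmd=(0,0,0) → follower holds at (-9.250, -141.000, -350.000°)
step 6: Δleader=(4.000, -24.000, 9.000°), engaged; cmd=(1.500, -98.000, 38.000°) → follower=(-7.750, -239.000, -312.000°)
step 7: Δleader=(15.000, -21.000, 41.000°), engaged; cmd=(4.250, -86.000, 166.000°) → follower=(-3.500, -325.000, -146.000°)
step 8: Δleader=(-8.000, 18.000, 21.000°), disengaged; cmd=(0,0,0) → follower holds at (-3.500, -325.000, -146.000°)


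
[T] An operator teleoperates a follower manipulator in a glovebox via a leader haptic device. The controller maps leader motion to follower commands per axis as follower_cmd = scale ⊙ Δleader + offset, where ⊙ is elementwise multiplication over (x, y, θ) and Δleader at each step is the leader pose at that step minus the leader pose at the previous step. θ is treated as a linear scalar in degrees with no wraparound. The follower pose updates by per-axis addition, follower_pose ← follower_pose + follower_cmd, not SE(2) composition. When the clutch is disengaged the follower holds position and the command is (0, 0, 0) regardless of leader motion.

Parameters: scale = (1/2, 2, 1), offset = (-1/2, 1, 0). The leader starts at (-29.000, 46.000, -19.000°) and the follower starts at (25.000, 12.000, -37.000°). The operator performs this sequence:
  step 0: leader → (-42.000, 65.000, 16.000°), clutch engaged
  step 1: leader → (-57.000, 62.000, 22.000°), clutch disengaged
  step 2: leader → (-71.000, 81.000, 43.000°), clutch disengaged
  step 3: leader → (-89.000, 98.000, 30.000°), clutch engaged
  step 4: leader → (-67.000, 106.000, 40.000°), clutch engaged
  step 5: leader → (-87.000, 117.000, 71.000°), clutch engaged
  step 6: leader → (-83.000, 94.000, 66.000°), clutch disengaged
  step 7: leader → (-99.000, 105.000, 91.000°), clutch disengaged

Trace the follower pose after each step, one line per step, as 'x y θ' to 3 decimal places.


step 0: Δleader=(-13.000, 19.000, 35.000°), engaged; cmd=(-7.000, 39.000, 35.000°) → follower=(18.000, 51.000, -2.000°)
step 1: Δleader=(-15.000, -3.000, 6.000°), disengaged; cmd=(0,0,0) → follower holds at (18.000, 51.000, -2.000°)
step 2: Δleader=(-14.000, 19.000, 21.000°), disengaged; cmd=(0,0,0) → follower holds at (18.000, 51.000, -2.000°)
step 3: Δleader=(-18.000, 17.000, -13.000°), engaged; cmd=(-9.500, 35.000, -13.000°) → follower=(8.500, 86.000, -15.000°)
step 4: Δleader=(22.000, 8.000, 10.000°), engaged; cmd=(10.500, 17.000, 10.000°) → follower=(19.000, 103.000, -5.000°)
step 5: Δleader=(-20.000, 11.000, 31.000°), engaged; cmd=(-10.500, 23.000, 31.000°) → follower=(8.500, 126.000, 26.000°)
step 6: Δleader=(4.000, -23.000, -5.000°), disengaged; cmd=(0,0,0) → follower holds at (8.500, 126.000, 26.000°)
step 7: Δleader=(-16.000, 11.000, 25.000°), disengaged; cmd=(0,0,0) → follower holds at (8.500, 126.000, 26.000°)

18.000 51.000 -2.000
18.000 51.000 -2.000
18.000 51.000 -2.000
8.500 86.000 -15.000
19.000 103.000 -5.000
8.500 126.000 26.000
8.500 126.000 26.000
8.500 126.000 26.000


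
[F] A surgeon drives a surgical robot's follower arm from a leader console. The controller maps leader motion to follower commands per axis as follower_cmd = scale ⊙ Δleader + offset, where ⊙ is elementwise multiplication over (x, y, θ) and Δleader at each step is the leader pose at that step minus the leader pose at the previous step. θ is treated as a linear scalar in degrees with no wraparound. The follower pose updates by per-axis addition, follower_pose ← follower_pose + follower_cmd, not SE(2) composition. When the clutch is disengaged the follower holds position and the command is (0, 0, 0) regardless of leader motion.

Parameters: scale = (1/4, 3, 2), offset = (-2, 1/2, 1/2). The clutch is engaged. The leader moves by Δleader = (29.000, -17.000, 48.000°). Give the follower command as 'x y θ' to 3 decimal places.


axis x: 1/4·29.000 + -2 = 5.250
axis y: 3·-17.000 + 1/2 = -50.500
axis θ: 2·48.000 + 1/2 = 96.500

5.250 -50.500 96.500


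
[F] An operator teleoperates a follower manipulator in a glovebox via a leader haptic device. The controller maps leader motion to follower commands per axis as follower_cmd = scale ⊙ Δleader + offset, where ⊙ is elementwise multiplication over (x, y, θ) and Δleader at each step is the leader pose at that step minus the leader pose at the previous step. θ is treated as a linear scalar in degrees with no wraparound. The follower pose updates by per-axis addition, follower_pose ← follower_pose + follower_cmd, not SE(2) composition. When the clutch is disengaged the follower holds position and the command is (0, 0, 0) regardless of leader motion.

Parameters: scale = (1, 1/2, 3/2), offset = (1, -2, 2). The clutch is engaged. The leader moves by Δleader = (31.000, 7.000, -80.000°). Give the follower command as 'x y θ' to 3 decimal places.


32.000 1.500 -118.000

axis x: 1·31.000 + 1 = 32.000
axis y: 1/2·7.000 + -2 = 1.500
axis θ: 3/2·-80.000 + 2 = -118.000


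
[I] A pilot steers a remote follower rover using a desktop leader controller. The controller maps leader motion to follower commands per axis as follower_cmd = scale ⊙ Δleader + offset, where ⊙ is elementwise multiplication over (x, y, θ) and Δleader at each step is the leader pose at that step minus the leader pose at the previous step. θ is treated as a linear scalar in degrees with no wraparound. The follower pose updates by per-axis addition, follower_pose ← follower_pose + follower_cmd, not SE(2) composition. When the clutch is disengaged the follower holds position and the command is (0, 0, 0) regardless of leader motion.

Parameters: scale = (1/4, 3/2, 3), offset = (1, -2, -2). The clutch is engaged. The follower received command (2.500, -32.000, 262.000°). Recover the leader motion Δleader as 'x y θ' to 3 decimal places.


6.000 -20.000 88.000

axis x: (2.500 − 1) / (1/4) = 6.000
axis y: (-32.000 − -2) / (3/2) = -20.000
axis θ: (262.000 − -2) / (3) = 88.000


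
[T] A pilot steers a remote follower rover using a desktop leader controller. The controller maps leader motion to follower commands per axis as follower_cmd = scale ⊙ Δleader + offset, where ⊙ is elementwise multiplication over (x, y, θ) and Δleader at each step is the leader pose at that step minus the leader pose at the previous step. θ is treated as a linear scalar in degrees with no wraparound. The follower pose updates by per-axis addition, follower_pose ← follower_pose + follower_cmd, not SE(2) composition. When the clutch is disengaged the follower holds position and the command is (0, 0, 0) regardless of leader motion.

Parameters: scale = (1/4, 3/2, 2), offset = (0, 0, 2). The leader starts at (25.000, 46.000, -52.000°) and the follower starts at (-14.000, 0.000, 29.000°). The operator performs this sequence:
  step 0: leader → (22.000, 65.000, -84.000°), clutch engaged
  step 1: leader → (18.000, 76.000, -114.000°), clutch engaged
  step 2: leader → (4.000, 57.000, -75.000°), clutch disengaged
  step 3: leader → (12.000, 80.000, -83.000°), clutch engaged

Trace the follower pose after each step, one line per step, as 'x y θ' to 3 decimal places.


-14.750 28.500 -33.000
-15.750 45.000 -91.000
-15.750 45.000 -91.000
-13.750 79.500 -105.000

step 0: Δleader=(-3.000, 19.000, -32.000°), engaged; cmd=(-0.750, 28.500, -62.000°) → follower=(-14.750, 28.500, -33.000°)
step 1: Δleader=(-4.000, 11.000, -30.000°), engaged; cmd=(-1.000, 16.500, -58.000°) → follower=(-15.750, 45.000, -91.000°)
step 2: Δleader=(-14.000, -19.000, 39.000°), disengaged; cmd=(0,0,0) → follower holds at (-15.750, 45.000, -91.000°)
step 3: Δleader=(8.000, 23.000, -8.000°), engaged; cmd=(2.000, 34.500, -14.000°) → follower=(-13.750, 79.500, -105.000°)


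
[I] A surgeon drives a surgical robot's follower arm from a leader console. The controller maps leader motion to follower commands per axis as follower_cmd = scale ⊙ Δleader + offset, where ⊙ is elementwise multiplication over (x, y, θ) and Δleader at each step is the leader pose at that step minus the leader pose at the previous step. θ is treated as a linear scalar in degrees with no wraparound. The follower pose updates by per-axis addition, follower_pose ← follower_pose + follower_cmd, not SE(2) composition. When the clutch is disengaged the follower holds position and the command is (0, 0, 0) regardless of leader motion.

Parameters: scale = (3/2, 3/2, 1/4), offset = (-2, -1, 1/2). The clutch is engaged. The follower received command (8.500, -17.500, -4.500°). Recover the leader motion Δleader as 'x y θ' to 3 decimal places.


7.000 -11.000 -20.000

axis x: (8.500 − -2) / (3/2) = 7.000
axis y: (-17.500 − -1) / (3/2) = -11.000
axis θ: (-4.500 − 1/2) / (1/4) = -20.000


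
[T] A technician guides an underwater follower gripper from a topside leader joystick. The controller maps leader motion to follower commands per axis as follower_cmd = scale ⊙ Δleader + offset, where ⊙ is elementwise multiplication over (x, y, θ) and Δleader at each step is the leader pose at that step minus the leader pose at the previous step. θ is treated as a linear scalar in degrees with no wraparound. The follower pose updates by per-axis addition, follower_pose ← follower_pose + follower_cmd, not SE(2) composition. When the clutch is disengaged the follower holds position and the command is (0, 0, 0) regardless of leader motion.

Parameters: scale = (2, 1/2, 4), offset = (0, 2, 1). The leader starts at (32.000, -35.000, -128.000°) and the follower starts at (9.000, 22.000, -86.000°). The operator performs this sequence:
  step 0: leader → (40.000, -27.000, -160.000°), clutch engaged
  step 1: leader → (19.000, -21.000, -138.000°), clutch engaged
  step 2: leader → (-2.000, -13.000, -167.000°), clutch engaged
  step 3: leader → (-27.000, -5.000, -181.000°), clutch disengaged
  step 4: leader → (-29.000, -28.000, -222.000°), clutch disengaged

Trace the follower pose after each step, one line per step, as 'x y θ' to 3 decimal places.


25.000 28.000 -213.000
-17.000 33.000 -124.000
-59.000 39.000 -239.000
-59.000 39.000 -239.000
-59.000 39.000 -239.000

step 0: Δleader=(8.000, 8.000, -32.000°), engaged; cmd=(16.000, 6.000, -127.000°) → follower=(25.000, 28.000, -213.000°)
step 1: Δleader=(-21.000, 6.000, 22.000°), engaged; cmd=(-42.000, 5.000, 89.000°) → follower=(-17.000, 33.000, -124.000°)
step 2: Δleader=(-21.000, 8.000, -29.000°), engaged; cmd=(-42.000, 6.000, -115.000°) → follower=(-59.000, 39.000, -239.000°)
step 3: Δleader=(-25.000, 8.000, -14.000°), disengaged; cmd=(0,0,0) → follower holds at (-59.000, 39.000, -239.000°)
step 4: Δleader=(-2.000, -23.000, -41.000°), disengaged; cmd=(0,0,0) → follower holds at (-59.000, 39.000, -239.000°)


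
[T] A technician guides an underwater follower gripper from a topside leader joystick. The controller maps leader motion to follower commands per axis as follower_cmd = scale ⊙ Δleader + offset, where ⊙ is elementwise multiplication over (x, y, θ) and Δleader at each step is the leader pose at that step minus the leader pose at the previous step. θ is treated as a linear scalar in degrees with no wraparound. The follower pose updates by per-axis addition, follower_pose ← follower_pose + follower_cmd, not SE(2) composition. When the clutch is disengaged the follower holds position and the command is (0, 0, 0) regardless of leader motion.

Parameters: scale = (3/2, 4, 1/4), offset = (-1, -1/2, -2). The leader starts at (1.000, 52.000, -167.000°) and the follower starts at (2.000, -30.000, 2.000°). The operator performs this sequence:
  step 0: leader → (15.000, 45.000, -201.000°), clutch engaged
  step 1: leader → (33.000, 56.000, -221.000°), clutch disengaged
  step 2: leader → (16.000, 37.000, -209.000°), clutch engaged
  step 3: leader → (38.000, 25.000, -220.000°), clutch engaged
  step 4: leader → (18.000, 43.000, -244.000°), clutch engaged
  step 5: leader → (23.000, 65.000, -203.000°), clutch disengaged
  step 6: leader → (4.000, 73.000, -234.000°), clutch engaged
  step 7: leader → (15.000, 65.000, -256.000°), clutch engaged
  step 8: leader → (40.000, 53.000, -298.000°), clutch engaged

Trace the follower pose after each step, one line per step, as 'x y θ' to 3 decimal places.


22.000 -58.500 -8.500
22.000 -58.500 -8.500
-4.500 -135.000 -7.500
27.500 -183.500 -12.250
-3.500 -112.000 -20.250
-3.500 -112.000 -20.250
-33.000 -80.500 -30.000
-17.500 -113.000 -37.500
19.000 -161.500 -50.000

step 0: Δleader=(14.000, -7.000, -34.000°), engaged; cmd=(20.000, -28.500, -10.500°) → follower=(22.000, -58.500, -8.500°)
step 1: Δleader=(18.000, 11.000, -20.000°), disengaged; cmd=(0,0,0) → follower holds at (22.000, -58.500, -8.500°)
step 2: Δleader=(-17.000, -19.000, 12.000°), engaged; cmd=(-26.500, -76.500, 1.000°) → follower=(-4.500, -135.000, -7.500°)
step 3: Δleader=(22.000, -12.000, -11.000°), engaged; cmd=(32.000, -48.500, -4.750°) → follower=(27.500, -183.500, -12.250°)
step 4: Δleader=(-20.000, 18.000, -24.000°), engaged; cmd=(-31.000, 71.500, -8.000°) → follower=(-3.500, -112.000, -20.250°)
step 5: Δleader=(5.000, 22.000, 41.000°), disengaged; cmd=(0,0,0) → follower holds at (-3.500, -112.000, -20.250°)
step 6: Δleader=(-19.000, 8.000, -31.000°), engaged; cmd=(-29.500, 31.500, -9.750°) → follower=(-33.000, -80.500, -30.000°)
step 7: Δleader=(11.000, -8.000, -22.000°), engaged; cmd=(15.500, -32.500, -7.500°) → follower=(-17.500, -113.000, -37.500°)
step 8: Δleader=(25.000, -12.000, -42.000°), engaged; cmd=(36.500, -48.500, -12.500°) → follower=(19.000, -161.500, -50.000°)


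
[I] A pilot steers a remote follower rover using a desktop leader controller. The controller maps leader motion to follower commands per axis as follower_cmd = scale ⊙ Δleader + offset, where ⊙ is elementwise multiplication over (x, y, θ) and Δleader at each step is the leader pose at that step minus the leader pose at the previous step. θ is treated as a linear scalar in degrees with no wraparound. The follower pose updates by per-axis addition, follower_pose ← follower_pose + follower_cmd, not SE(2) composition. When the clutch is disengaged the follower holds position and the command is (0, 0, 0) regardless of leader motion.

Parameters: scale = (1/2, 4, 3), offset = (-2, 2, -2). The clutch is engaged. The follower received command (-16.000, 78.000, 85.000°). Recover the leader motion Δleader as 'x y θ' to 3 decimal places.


axis x: (-16.000 − -2) / (1/2) = -28.000
axis y: (78.000 − 2) / (4) = 19.000
axis θ: (85.000 − -2) / (3) = 29.000

-28.000 19.000 29.000


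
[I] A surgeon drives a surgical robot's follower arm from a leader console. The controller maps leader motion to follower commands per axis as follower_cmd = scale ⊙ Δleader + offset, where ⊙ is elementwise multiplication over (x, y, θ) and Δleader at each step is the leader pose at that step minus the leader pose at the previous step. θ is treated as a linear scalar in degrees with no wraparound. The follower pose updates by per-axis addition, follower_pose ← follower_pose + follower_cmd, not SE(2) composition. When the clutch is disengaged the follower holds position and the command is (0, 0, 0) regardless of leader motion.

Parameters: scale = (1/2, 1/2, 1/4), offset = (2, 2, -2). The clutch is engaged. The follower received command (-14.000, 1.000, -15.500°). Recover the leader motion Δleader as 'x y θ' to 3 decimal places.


axis x: (-14.000 − 2) / (1/2) = -32.000
axis y: (1.000 − 2) / (1/2) = -2.000
axis θ: (-15.500 − -2) / (1/4) = -54.000

-32.000 -2.000 -54.000


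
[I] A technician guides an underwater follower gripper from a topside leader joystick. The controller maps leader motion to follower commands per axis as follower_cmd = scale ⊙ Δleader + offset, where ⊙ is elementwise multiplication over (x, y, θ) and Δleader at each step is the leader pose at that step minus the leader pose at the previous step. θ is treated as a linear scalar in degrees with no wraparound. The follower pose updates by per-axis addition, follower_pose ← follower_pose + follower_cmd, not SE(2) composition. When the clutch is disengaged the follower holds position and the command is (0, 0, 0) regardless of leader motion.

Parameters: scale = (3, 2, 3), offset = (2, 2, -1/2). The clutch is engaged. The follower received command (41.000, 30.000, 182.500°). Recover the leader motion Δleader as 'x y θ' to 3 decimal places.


13.000 14.000 61.000

axis x: (41.000 − 2) / (3) = 13.000
axis y: (30.000 − 2) / (2) = 14.000
axis θ: (182.500 − -1/2) / (3) = 61.000


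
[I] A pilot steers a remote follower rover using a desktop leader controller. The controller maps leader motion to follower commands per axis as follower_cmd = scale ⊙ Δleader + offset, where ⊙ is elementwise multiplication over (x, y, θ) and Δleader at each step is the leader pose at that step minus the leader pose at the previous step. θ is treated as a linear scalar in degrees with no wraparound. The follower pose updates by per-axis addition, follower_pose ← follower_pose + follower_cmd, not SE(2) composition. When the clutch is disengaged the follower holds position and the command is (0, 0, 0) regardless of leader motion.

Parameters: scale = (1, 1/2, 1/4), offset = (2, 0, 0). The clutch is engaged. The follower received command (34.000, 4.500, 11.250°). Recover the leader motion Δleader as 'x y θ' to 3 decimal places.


32.000 9.000 45.000

axis x: (34.000 − 2) / (1) = 32.000
axis y: (4.500 − 0) / (1/2) = 9.000
axis θ: (11.250 − 0) / (1/4) = 45.000


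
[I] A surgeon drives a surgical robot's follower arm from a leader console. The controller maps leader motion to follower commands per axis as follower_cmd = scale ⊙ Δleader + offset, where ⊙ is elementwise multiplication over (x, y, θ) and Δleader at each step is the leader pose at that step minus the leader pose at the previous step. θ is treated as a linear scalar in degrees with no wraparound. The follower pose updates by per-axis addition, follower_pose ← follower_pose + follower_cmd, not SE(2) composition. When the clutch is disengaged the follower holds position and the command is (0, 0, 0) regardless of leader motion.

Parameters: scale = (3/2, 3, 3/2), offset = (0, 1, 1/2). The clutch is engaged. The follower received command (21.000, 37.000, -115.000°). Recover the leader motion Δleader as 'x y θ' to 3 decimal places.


14.000 12.000 -77.000

axis x: (21.000 − 0) / (3/2) = 14.000
axis y: (37.000 − 1) / (3) = 12.000
axis θ: (-115.000 − 1/2) / (3/2) = -77.000


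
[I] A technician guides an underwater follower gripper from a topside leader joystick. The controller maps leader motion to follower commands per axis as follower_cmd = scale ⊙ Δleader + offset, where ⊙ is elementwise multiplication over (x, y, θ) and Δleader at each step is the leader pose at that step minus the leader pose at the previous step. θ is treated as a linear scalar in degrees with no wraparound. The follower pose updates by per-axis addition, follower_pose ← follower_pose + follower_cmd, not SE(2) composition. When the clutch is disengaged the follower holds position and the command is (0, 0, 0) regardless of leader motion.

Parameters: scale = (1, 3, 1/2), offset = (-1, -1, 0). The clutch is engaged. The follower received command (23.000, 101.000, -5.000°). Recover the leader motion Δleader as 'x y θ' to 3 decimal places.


axis x: (23.000 − -1) / (1) = 24.000
axis y: (101.000 − -1) / (3) = 34.000
axis θ: (-5.000 − 0) / (1/2) = -10.000

24.000 34.000 -10.000


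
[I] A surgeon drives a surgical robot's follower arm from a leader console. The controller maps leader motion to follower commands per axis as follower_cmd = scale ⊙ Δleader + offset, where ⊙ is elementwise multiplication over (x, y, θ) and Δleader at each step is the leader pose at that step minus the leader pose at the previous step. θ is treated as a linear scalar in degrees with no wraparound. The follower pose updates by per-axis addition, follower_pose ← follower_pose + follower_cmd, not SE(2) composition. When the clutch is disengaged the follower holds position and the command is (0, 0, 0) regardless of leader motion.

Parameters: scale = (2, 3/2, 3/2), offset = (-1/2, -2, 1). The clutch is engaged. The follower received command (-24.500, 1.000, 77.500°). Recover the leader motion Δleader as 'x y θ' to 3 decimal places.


axis x: (-24.500 − -1/2) / (2) = -12.000
axis y: (1.000 − -2) / (3/2) = 2.000
axis θ: (77.500 − 1) / (3/2) = 51.000

-12.000 2.000 51.000
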